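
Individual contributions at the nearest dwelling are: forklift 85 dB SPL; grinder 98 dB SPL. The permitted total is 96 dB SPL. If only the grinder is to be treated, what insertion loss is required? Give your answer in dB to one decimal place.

Fixed contribution from the other source: Σ 10^(L/10) = 10^(85/10) = 3.162e+08 (85.00 dB SPL).
To meet 96 dB SPL overall, the treated grinder may contribute at most 10^(96/10) − 3.162e+08 = 3.665e+09, i.e. 95.64 dB SPL.
So the grinder must be reduced from 98 to 95.64 dB SPL: IL = 2.36 dB.

2.4 dB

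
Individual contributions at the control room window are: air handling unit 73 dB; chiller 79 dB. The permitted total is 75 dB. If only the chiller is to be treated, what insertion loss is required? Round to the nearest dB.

8 dB

Everything except the chiller sums to 10^(73/10) = 1.995e+07 in linear terms, 73.00 dB.
To meet 75 dB overall, the treated chiller may contribute at most 10^(75/10) − 1.995e+07 = 1.167e+07, i.e. 70.67 dB.
Required insertion loss = 79 − 70.67 = 8.33 dB.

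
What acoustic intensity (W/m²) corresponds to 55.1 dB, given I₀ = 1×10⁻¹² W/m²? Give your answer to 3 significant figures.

I = I₀·10^(L/10) = 10⁻¹² × 10^(55.1/10) = 10^(-6.490).

3.24e-07 W/m²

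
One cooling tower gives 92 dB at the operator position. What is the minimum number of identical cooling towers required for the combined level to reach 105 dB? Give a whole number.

The shortfall is 105 − 92 = 13.0 dB, and N units add 10·log₁₀ N, so need 10·log₁₀ N ≥ 13.0.
N ≥ 10^(13.0/10) = 19.953, so N = 20.

20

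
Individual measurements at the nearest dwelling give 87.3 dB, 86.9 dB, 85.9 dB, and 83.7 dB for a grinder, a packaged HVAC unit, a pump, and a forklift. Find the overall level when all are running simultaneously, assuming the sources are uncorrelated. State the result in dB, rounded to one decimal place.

For uncorrelated sources the intensities add, so convert each level to linear form, sum, and take 10·log₁₀ of the total.
Σ 10^(L/10) = 10^(87.3/10) + 10^(86.9/10) + 10^(85.9/10) + 10^(83.7/10) = 1.650e+09.
L_total = 10·log₁₀(1.650e+09) = 92.18 dB.

92.2 dB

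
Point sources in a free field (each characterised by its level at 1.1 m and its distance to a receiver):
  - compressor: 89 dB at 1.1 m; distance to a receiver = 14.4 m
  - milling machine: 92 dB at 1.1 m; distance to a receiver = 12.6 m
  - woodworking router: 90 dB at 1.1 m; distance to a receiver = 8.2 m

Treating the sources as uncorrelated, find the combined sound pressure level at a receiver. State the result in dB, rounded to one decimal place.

75.4 dB

First find each source's level at the receiver (point-source: −20·log₁₀(r/r_ref)), then combine on an intensity basis.
compressor: 89 − 20·log₁₀(14.4/1.1) = 89 − 22.34 = 66.66 dB.
milling machine: 92 − 20·log₁₀(12.6/1.1) = 92 − 21.18 = 70.82 dB.
woodworking router: 90 − 20·log₁₀(8.2/1.1) = 90 − 17.45 = 72.55 dB.
Σ 10^(L/10) = 3.471e+07 → L_total = 10·log₁₀(3.471e+07) = 75.40 dB.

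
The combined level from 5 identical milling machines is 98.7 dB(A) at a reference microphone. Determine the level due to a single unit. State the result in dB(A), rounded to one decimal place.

91.7 dB(A)

Dividing the total intensity by 5 lowers the level by 10·log₁₀ 5 = 6.990 dB: L₁ = 98.7 − 6.990.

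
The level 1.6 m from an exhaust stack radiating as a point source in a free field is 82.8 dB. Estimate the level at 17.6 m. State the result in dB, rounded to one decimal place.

62.0 dB

Spherical spreading from a point source gives a 20·log₁₀(r₂/r₁) drop.
L₂ = 82.8 − 20·log₁₀(17.6/1.6) = 82.8 − 20.828 = 61.97 dB.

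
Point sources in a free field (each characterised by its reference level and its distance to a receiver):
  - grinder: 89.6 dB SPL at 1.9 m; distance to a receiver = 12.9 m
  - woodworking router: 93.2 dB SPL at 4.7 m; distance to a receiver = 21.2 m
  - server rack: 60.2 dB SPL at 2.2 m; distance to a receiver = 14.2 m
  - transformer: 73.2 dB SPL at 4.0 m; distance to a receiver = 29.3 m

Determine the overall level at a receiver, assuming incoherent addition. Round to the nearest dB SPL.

81 dB SPL

Propagate each source to the receiver with L = L_ref − 20·log₁₀(r/r_ref), then add intensities.
grinder: 89.6 − 20·log₁₀(12.9/1.9) = 89.6 − 16.64 = 72.96 dB SPL.
woodworking router: 93.2 − 20·log₁₀(21.2/4.7) = 93.2 − 13.08 = 80.12 dB SPL.
server rack: 60.2 − 20·log₁₀(14.2/2.2) = 60.2 − 16.20 = 44.00 dB SPL.
transformer: 73.2 − 20·log₁₀(29.3/4.0) = 73.2 − 17.30 = 55.90 dB SPL.
Σ 10^(L/10) = 1.229e+08 → L_total = 10·log₁₀(1.229e+08) = 80.90 dB SPL.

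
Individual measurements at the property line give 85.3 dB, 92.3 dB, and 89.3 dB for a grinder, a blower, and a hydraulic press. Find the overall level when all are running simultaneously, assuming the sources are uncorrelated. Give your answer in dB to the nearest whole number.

For uncorrelated sources the intensities add, so convert each level to linear form, sum, and take 10·log₁₀ of the total.
Σ 10^(L/10) = 10^(85.3/10) + 10^(92.3/10) + 10^(89.3/10) = 2.888e+09.
L_total = 10·log₁₀(2.888e+09) = 94.61 dB.

95 dB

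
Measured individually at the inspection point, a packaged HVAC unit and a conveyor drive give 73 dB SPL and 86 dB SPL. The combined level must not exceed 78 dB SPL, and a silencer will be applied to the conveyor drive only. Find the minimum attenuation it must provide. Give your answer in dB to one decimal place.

9.7 dB

Fixed contribution from the other source: Σ 10^(L/10) = 10^(73/10) = 1.995e+07 (73.00 dB SPL).
The limit corresponds to 10^(78/10) = 6.310e+07; subtracting the fixed part leaves 4.314e+07 for the conveyor drive, i.e. 76.35 dB SPL.
So the conveyor drive must be reduced from 86 to 76.35 dB SPL: IL = 9.65 dB.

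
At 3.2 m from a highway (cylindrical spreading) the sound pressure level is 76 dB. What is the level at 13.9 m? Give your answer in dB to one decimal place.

Line-source attenuation: ΔL = 10·log₁₀(r₂/r₁) = 10·log₁₀(13.9/3.2) = 6.379 dB.
L₂ = 76 − 10·log₁₀(13.9/3.2) = 76 − 6.379 = 69.62 dB.

69.6 dB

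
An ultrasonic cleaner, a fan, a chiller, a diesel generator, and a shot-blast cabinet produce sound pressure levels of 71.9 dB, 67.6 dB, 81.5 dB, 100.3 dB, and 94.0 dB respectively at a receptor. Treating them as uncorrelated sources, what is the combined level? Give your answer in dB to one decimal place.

Incoherent sources combine by intensity addition: L_total = 10·log₁₀(Σ 10^(L_i/10)).
Σ 10^(L/10) = 10^(71.9/10) + 10^(67.6/10) + 10^(81.5/10) + 10^(100.3/10) + 10^(94.0/10) = 1.339e+10.
L_total = 10·log₁₀(1.339e+10) = 101.27 dB.

101.3 dB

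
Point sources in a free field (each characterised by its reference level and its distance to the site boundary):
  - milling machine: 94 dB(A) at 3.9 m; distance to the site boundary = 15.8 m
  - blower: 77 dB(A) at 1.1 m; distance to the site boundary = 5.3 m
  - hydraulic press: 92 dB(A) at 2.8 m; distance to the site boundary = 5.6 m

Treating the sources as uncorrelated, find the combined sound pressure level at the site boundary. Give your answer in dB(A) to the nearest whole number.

Propagate each source to the receiver with L = L_ref − 20·log₁₀(r/r_ref), then add intensities.
milling machine: 94 − 20·log₁₀(15.8/3.9) = 94 − 12.15 = 81.85 dB(A).
blower: 77 − 20·log₁₀(5.3/1.1) = 77 − 13.66 = 63.34 dB(A).
hydraulic press: 92 − 20·log₁₀(5.6/2.8) = 92 − 6.02 = 85.98 dB(A).
Σ 10^(L/10) = 5.514e+08 → L_total = 10·log₁₀(5.514e+08) = 87.41 dB(A).

87 dB(A)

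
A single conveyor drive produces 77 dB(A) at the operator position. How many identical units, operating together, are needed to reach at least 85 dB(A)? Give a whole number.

N identical sources give L₁ + 10·log₁₀ N, so require 10·log₁₀ N ≥ 85 − 77 = 8.0 dB.
N ≥ 10^(8.0/10) = 6.310, so N = 7.

7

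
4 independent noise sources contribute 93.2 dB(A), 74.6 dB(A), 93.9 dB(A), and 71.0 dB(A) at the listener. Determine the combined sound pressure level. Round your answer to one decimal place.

Incoherent sources combine by intensity addition: L_total = 10·log₁₀(Σ 10^(L_i/10)).
Σ 10^(L/10) = 10^(93.2/10) + 10^(74.6/10) + 10^(93.9/10) + 10^(71.0/10) = 4.585e+09.
L_total = 10·log₁₀(4.585e+09) = 96.61 dB(A).

96.6 dB(A)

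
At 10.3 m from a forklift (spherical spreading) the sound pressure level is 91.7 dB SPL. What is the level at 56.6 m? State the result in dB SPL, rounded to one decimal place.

Spherical spreading from a point source gives a 20·log₁₀(r₂/r₁) drop.
L₂ = 91.7 − 20·log₁₀(56.6/10.3) = 91.7 − 14.800 = 76.90 dB SPL.

76.9 dB SPL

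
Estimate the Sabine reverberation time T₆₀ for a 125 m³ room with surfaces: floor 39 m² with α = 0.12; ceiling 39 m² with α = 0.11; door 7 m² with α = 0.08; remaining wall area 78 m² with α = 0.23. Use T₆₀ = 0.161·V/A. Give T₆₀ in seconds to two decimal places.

Summing Sᵢαᵢ: 39·0.12 + 39·0.11 + 7·0.08 + 78·0.23 = 27.47 m².
T₆₀ = 0.161 × 125 / 27.47 = 0.733 s.

0.73 s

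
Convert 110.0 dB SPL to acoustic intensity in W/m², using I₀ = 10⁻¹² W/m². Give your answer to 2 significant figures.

I/I₀ = 10^(110.0/10) = 1e+11, so I = 1e+11 × 10⁻¹² W/m².

0.10 W/m²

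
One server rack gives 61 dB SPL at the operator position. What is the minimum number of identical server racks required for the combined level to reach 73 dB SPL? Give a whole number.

N identical sources give L₁ + 10·log₁₀ N, so require 10·log₁₀ N ≥ 73 − 61 = 12.0 dB.
N ≥ 10^(12.0/10) = 15.849, so N = 16.

16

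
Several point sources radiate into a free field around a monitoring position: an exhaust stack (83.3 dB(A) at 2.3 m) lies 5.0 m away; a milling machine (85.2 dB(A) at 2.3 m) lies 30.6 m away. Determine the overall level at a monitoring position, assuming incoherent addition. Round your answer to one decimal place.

76.7 dB(A)

Propagate each source to the receiver with L = L_ref − 20·log₁₀(r/r_ref), then add intensities.
exhaust stack: 83.3 − 20·log₁₀(5.0/2.3) = 83.3 − 6.74 = 76.56 dB(A).
milling machine: 85.2 − 20·log₁₀(30.6/2.3) = 85.2 − 22.48 = 62.72 dB(A).
Σ 10^(L/10) = 4.711e+07 → L_total = 10·log₁₀(4.711e+07) = 76.73 dB(A).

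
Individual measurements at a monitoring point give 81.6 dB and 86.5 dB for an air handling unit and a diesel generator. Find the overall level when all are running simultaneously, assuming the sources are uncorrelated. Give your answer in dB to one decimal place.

87.7 dB

For uncorrelated sources the intensities add, so convert each level to linear form, sum, and take 10·log₁₀ of the total.
Σ 10^(L/10) = 10^(81.6/10) + 10^(86.5/10) = 5.912e+08.
L_total = 10·log₁₀(5.912e+08) = 87.72 dB.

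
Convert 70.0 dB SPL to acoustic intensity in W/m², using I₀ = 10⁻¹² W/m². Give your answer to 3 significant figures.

I = I₀·10^(L/10) = 10⁻¹² × 10^(70.0/10) = 10^(-5.000).

1.00e-05 W/m²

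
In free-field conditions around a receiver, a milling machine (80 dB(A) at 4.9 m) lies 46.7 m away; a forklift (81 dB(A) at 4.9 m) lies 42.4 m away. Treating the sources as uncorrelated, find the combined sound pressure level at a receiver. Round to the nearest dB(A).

Apply inverse-square spreading to bring every level to the receiver, then sum 10^(L/10).
milling machine: 80 − 20·log₁₀(46.7/4.9) = 80 − 19.58 = 60.42 dB(A).
forklift: 81 − 20·log₁₀(42.4/4.9) = 81 − 18.74 = 62.26 dB(A).
Σ 10^(L/10) = 2.782e+06 → L_total = 10·log₁₀(2.782e+06) = 64.44 dB(A).

64 dB(A)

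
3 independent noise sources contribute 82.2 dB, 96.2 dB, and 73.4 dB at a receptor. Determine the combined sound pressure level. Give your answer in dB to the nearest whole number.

96 dB

For uncorrelated sources the intensities add, so convert each level to linear form, sum, and take 10·log₁₀ of the total.
Σ 10^(L/10) = 10^(82.2/10) + 10^(96.2/10) + 10^(73.4/10) = 4.357e+09.
L_total = 10·log₁₀(4.357e+09) = 96.39 dB.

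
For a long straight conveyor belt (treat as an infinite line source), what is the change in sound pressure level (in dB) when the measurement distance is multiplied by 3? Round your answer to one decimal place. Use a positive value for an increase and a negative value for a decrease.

With cylindrical spreading the level changes by −10·log₁₀(r₂/r₁).
ΔL = −10·log₁₀(3) = -4.77 dB.

-4.8 dB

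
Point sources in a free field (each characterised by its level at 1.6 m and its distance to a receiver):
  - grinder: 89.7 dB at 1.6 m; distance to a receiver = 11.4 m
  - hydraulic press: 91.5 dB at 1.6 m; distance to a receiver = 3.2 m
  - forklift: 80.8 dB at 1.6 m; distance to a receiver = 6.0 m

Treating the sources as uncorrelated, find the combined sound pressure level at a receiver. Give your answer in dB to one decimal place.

85.8 dB

First find each source's level at the receiver (point-source: −20·log₁₀(r/r_ref)), then combine on an intensity basis.
grinder: 89.7 − 20·log₁₀(11.4/1.6) = 89.7 − 17.06 = 72.64 dB.
hydraulic press: 91.5 − 20·log₁₀(3.2/1.6) = 91.5 − 6.02 = 85.48 dB.
forklift: 80.8 − 20·log₁₀(6.0/1.6) = 80.8 − 11.48 = 69.32 dB.
Σ 10^(L/10) = 3.801e+08 → L_total = 10·log₁₀(3.801e+08) = 85.80 dB.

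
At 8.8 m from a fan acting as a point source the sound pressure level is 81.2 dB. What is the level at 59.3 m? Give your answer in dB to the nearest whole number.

For a point source, L₂ = L₁ − 20·log₁₀(r₂/r₁).
L₂ = 81.2 − 20·log₁₀(59.3/8.8) = 81.2 − 16.571 = 64.63 dB.

65 dB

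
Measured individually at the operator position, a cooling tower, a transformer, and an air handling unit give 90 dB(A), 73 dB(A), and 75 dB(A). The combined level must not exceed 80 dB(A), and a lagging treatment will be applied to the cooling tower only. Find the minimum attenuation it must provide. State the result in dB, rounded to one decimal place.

The untreated sources together contribute 10^(73/10) + 10^(75/10) = 5.158e+07, i.e. 77.12 dB(A).
To meet 80 dB(A) overall, the treated cooling tower may contribute at most 10^(80/10) − 5.158e+07 = 4.842e+07, i.e. 76.85 dB(A).
So the cooling tower must be reduced from 90 to 76.85 dB(A): IL = 13.15 dB.

13.1 dB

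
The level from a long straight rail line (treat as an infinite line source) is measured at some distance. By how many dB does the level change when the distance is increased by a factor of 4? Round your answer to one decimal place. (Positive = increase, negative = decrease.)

With cylindrical spreading the level changes by −10·log₁₀(r₂/r₁).
ΔL = −10·log₁₀(4) = -6.02 dB.

-6.0 dB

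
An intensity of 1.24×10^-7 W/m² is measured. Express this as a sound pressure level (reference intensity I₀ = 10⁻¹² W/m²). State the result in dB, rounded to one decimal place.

L = 10·log₁₀(I/I₀) = 10·log₁₀(1.24×10^-7/10⁻¹²) = 10·log₁₀(1.24×10^5).
L = 10·(0.0934 + 5) = 50.93 dB.

50.9 dB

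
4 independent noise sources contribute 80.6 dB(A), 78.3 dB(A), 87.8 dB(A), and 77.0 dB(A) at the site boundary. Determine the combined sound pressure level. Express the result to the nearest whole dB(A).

89 dB(A)

For uncorrelated sources the intensities add, so convert each level to linear form, sum, and take 10·log₁₀ of the total.
Σ 10^(L/10) = 10^(80.6/10) + 10^(78.3/10) + 10^(87.8/10) + 10^(77.0/10) = 8.351e+08.
L_total = 10·log₁₀(8.351e+08) = 89.22 dB(A).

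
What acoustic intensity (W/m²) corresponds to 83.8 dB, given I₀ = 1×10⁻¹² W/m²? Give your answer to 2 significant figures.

L = 10·log₁₀(I/I₀) ⇒ I = I₀·10^(L/10) = 10⁻¹² × 10^8.38.

0.00024 W/m²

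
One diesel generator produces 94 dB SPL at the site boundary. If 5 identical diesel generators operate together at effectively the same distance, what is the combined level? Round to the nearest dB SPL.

L_total = L₁ + 10·log₁₀ N for N identical incoherent sources.
L_total = 94 + 10·log₁₀(5) = 94 + 6.990 = 100.99 dB SPL.

101 dB SPL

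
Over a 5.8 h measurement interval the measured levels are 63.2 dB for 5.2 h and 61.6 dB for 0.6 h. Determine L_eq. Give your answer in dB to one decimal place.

L_eq = 10·log₁₀[(1/T)·Σ tᵢ·10^(Lᵢ/10)] with T = 5.8 h.
Σ tᵢ·10^(Lᵢ/10) = 5.2·10^(63.2/10) + 0.6·10^(61.6/10) = 1.173e+07.
L_eq = 10·log₁₀(1.173e+07/5.8) = 63.06 dB.

63.1 dB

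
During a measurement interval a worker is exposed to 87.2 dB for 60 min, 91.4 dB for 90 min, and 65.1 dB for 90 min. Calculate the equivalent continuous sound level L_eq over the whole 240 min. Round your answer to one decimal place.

Weight each interval's intensity by its duration and average over T = 240 min:
Σ tᵢ·10^(Lᵢ/10) = 60·10^(87.2/10) + 90·10^(91.4/10) + 90·10^(65.1/10) = 1.560e+11.
L_eq = 10·log₁₀(1.560e+11/240) = 88.13 dB.

88.1 dB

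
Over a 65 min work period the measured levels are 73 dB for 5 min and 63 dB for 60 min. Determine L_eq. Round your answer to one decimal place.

The energy average is taken in the linear domain: L_eq = 10·log₁₀[(Σ tᵢ·10^(Lᵢ/10))/T], T = 65 min.
Σ tᵢ·10^(Lᵢ/10) = 5·10^(73/10) + 60·10^(63/10) = 2.195e+08.
L_eq = 10·log₁₀(2.195e+08/65) = 65.28 dB.

65.3 dB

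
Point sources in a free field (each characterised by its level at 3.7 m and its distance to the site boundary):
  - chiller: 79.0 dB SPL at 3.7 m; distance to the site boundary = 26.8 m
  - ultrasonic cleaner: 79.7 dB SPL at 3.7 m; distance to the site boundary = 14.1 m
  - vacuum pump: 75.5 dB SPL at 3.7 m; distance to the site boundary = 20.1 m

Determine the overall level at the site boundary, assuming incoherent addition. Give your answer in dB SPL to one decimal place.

Apply inverse-square spreading to bring every level to the receiver, then sum 10^(L/10).
chiller: 79.0 − 20·log₁₀(26.8/3.7) = 79.0 − 17.20 = 61.80 dB SPL.
ultrasonic cleaner: 79.7 − 20·log₁₀(14.1/3.7) = 79.7 − 11.62 = 68.08 dB SPL.
vacuum pump: 75.5 − 20·log₁₀(20.1/3.7) = 75.5 − 14.70 = 60.80 dB SPL.
Σ 10^(L/10) = 9.143e+06 → L_total = 10·log₁₀(9.143e+06) = 69.61 dB SPL.

69.6 dB SPL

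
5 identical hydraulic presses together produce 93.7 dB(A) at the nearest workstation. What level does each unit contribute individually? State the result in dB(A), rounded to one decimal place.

86.7 dB(A)

For N identical incoherent sources L_total = L₁ + 10·log₁₀ N, so L₁ = 93.7 − 10·log₁₀(5) = 93.7 − 6.990.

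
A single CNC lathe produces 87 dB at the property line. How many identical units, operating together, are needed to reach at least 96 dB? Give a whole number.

N identical sources give L₁ + 10·log₁₀ N, so require 10·log₁₀ N ≥ 96 − 87 = 9.0 dB.
N ≥ 10^(9.0/10) = 7.943, so N = 8.

8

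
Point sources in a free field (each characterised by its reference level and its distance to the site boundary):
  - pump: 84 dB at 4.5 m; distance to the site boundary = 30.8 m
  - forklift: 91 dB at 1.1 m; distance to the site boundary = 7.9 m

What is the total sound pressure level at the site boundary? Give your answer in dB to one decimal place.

Propagate each source to the receiver with L = L_ref − 20·log₁₀(r/r_ref), then add intensities.
pump: 84 − 20·log₁₀(30.8/4.5) = 84 − 16.71 = 67.29 dB.
forklift: 91 − 20·log₁₀(7.9/1.1) = 91 − 17.12 = 73.88 dB.
Σ 10^(L/10) = 2.977e+07 → L_total = 10·log₁₀(2.977e+07) = 74.74 dB.

74.7 dB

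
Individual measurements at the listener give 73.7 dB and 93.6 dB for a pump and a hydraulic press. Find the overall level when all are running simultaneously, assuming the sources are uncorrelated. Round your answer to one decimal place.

93.6 dB

For uncorrelated sources the intensities add, so convert each level to linear form, sum, and take 10·log₁₀ of the total.
Σ 10^(L/10) = 10^(73.7/10) + 10^(93.6/10) = 2.314e+09.
L_total = 10·log₁₀(2.314e+09) = 93.64 dB.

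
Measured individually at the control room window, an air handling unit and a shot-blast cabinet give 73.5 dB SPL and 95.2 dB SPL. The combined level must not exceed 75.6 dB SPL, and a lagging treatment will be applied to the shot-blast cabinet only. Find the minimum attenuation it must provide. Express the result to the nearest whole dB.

The untreated sources together contribute 10^(73.5/10) = 2.239e+07, i.e. 73.50 dB SPL.
To meet 75.6 dB SPL overall, the treated shot-blast cabinet may contribute at most 10^(75.6/10) − 2.239e+07 = 1.392e+07, i.e. 71.44 dB SPL.
Required insertion loss = 95.2 − 71.44 = 23.76 dB.

24 dB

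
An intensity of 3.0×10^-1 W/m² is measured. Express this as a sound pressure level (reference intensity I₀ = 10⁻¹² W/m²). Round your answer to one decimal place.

114.8 dB

Dividing by I₀ shifts the exponent by 12: I/I₀ = 3.0×10^11.
L = 10·(0.4771 + 11) = 114.77 dB.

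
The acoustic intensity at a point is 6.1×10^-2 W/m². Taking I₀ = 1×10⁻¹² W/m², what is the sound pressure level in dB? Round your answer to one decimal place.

Dividing by I₀ shifts the exponent by 12: I/I₀ = 6.1×10^10.
L = 10·(0.7853 + 10) = 107.85 dB.

107.9 dB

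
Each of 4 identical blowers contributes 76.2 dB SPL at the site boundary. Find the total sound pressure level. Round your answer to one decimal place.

L_total = L₁ + 10·log₁₀ N for N identical incoherent sources.
L_total = 76.2 + 10·log₁₀(4) = 76.2 + 6.021 = 82.22 dB SPL.

82.2 dB SPL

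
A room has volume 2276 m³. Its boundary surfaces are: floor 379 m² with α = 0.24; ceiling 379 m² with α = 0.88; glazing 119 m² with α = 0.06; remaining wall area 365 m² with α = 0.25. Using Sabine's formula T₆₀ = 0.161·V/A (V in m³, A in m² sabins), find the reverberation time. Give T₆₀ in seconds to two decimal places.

0.70 s

A = Σ Sᵢαᵢ = 379·0.24 + 379·0.88 + 119·0.06 + 365·0.25 = 522.87 m².
T₆₀ = 0.161·V/A = 0.161·2276/522.87 = 0.701 s.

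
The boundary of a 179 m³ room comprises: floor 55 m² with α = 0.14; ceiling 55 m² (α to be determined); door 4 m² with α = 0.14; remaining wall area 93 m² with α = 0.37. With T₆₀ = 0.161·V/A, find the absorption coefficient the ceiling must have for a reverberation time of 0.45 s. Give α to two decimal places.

0.39

Required total absorption A = 0.161·179/0.45 = 64.04 m².
Absorption from the other surfaces = 55·0.14 + 4·0.14 + 93·0.37 = 42.67 m², so the ceiling must supply 21.37 m² over 55 m².
α = 21.37/55 = 0.389.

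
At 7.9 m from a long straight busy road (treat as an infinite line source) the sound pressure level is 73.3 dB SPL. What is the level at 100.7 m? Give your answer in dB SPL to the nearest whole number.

Line-source attenuation: ΔL = 10·log₁₀(r₂/r₁) = 10·log₁₀(100.7/7.9) = 11.054 dB.
L₂ = 73.3 − 10·log₁₀(100.7/7.9) = 73.3 − 11.054 = 62.25 dB SPL.

62 dB SPL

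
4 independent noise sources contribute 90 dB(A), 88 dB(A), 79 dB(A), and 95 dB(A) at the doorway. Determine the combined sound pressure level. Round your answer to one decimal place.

For uncorrelated sources the intensities add, so convert each level to linear form, sum, and take 10·log₁₀ of the total.
Σ 10^(L/10) = 10^(90/10) + 10^(88/10) + 10^(79/10) + 10^(95/10) = 4.873e+09.
L_total = 10·log₁₀(4.873e+09) = 96.88 dB(A).

96.9 dB(A)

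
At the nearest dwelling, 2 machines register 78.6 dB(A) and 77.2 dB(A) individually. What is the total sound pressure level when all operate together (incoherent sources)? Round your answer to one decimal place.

81.0 dB(A)

Incoherent sources combine by intensity addition: L_total = 10·log₁₀(Σ 10^(L_i/10)).
Σ 10^(L/10) = 10^(78.6/10) + 10^(77.2/10) = 1.249e+08.
L_total = 10·log₁₀(1.249e+08) = 80.97 dB(A).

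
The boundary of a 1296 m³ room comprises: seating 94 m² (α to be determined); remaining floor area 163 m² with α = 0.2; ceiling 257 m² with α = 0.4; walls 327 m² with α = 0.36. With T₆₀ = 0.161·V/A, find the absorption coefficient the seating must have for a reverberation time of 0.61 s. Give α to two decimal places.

From T₆₀ = 0.161·V/A, the target T₆₀ = 0.61 s needs A = 0.161·1296/0.61 = 342.06 m².
Absorption from the other surfaces = 163·0.2 + 257·0.4 + 327·0.36 = 253.12 m², so the seating must supply 88.94 m² over 94 m².
α = 88.94/94 = 0.946.

0.95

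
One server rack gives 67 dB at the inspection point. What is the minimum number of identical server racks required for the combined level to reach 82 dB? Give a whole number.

The shortfall is 82 − 67 = 15.0 dB, and N units add 10·log₁₀ N, so need 10·log₁₀ N ≥ 15.0.
N ≥ 10^(15.0/10) = 31.623, so N = 32.

32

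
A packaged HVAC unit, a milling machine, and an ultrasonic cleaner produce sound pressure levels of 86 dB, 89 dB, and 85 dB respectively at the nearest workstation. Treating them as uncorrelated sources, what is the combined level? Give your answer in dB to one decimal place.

91.8 dB

For uncorrelated sources the intensities add, so convert each level to linear form, sum, and take 10·log₁₀ of the total.
Σ 10^(L/10) = 10^(86/10) + 10^(89/10) + 10^(85/10) = 1.509e+09.
L_total = 10·log₁₀(1.509e+09) = 91.79 dB.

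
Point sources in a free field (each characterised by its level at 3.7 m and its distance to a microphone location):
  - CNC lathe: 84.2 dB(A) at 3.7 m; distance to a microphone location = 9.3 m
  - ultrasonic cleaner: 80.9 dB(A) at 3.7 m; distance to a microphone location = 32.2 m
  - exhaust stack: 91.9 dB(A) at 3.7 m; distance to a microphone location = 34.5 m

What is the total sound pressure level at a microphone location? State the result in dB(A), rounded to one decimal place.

Propagate each source to the receiver with L = L_ref − 20·log₁₀(r/r_ref), then add intensities.
CNC lathe: 84.2 − 20·log₁₀(9.3/3.7) = 84.2 − 8.01 = 76.19 dB(A).
ultrasonic cleaner: 80.9 − 20·log₁₀(32.2/3.7) = 80.9 − 18.79 = 62.11 dB(A).
exhaust stack: 91.9 − 20·log₁₀(34.5/3.7) = 91.9 − 19.39 = 72.51 dB(A).
Σ 10^(L/10) = 6.107e+07 → L_total = 10·log₁₀(6.107e+07) = 77.86 dB(A).

77.9 dB(A)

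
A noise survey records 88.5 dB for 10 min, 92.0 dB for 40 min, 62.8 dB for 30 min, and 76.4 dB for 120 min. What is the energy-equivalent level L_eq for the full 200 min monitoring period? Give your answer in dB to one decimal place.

85.8 dB

L_eq = 10·log₁₀[(1/T)·Σ tᵢ·10^(Lᵢ/10)] with T = 200 min.
Σ tᵢ·10^(Lᵢ/10) = 10·10^(88.5/10) + 40·10^(92.0/10) + 30·10^(62.8/10) + 120·10^(76.4/10) = 7.577e+10.
L_eq = 10·log₁₀(7.577e+10/200) = 85.78 dB.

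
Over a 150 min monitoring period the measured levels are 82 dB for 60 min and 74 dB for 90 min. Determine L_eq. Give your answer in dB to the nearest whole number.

79 dB

Weight each interval's intensity by its duration and average over T = 150 min:
Σ tᵢ·10^(Lᵢ/10) = 60·10^(82/10) + 90·10^(74/10) = 1.177e+10.
L_eq = 10·log₁₀(1.177e+10/150) = 78.95 dB.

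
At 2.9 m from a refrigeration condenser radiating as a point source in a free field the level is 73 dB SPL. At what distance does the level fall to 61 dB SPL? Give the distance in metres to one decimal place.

11.5 m

Point-source spreading drops the level by 20·log₁₀(r₂/r₁); inverting, r₂/r₁ = 10^(ΔL/20).
r₂ = 2.9·10^((73−61)/20) = 2.9·10^(12.0/20) = 11.55 m.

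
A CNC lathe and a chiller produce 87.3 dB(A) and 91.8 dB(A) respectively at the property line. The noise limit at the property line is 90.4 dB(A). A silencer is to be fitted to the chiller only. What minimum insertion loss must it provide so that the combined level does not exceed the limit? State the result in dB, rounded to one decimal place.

4.3 dB

Everything except the chiller sums to 10^(87.3/10) = 5.370e+08 in linear terms, 87.30 dB(A).
To meet 90.4 dB(A) overall, the treated chiller may contribute at most 10^(90.4/10) − 5.370e+08 = 5.594e+08, i.e. 87.48 dB(A).
Required insertion loss = 91.8 − 87.48 = 4.32 dB.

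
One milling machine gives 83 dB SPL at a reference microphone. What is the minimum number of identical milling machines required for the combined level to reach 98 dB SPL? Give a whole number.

Need L₁ + 10·log₁₀ N ≥ 98, i.e. log₁₀ N ≥ 1.50.
N ≥ 10^(15.0/10) = 31.623, so N = 32.

32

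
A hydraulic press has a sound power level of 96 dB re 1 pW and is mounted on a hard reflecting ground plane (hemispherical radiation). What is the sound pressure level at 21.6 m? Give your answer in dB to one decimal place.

61.3 dB

L_p = L_w − 10·log₁₀(2π·r²) with r = 21.6 m.
2π·r² = 2931 m², 10·log₁₀ of that is 34.671 dB.
L_p = 96 − 34.671 = 61.33 dB.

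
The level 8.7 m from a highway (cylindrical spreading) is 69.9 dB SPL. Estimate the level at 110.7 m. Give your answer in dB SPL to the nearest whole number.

Line-source attenuation: ΔL = 10·log₁₀(r₂/r₁) = 10·log₁₀(110.7/8.7) = 11.046 dB.
L₂ = 69.9 − 10·log₁₀(110.7/8.7) = 69.9 − 11.046 = 58.85 dB SPL.

59 dB SPL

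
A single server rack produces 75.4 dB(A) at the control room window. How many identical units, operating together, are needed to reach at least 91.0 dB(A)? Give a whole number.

37

The shortfall is 91.0 − 75.4 = 15.6 dB, and N units add 10·log₁₀ N, so need 10·log₁₀ N ≥ 15.6.
N ≥ 10^(15.6/10) = 36.308, so N = 37.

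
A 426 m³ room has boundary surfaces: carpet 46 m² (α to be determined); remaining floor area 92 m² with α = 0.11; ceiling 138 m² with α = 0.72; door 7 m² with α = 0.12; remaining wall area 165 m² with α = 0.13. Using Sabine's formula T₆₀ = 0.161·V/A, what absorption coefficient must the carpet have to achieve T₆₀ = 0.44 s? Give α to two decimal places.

A = 0.161·V/T₆₀ = 0.161·426/0.44 = 155.88 m² sabins.
Absorption from the other surfaces = 92·0.11 + 138·0.72 + 7·0.12 + 165·0.13 = 131.77 m², so the carpet must supply 24.11 m² over 46 m².
α = 24.11/46 = 0.524.

0.52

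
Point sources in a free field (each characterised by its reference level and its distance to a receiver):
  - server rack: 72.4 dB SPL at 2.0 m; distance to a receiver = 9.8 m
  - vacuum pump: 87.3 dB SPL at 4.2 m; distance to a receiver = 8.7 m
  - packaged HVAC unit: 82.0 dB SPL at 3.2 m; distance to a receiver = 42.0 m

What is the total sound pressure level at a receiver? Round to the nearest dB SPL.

First find each source's level at the receiver (point-source: −20·log₁₀(r/r_ref)), then combine on an intensity basis.
server rack: 72.4 − 20·log₁₀(9.8/2.0) = 72.4 − 13.80 = 58.60 dB SPL.
vacuum pump: 87.3 − 20·log₁₀(8.7/4.2) = 87.3 − 6.33 = 80.97 dB SPL.
packaged HVAC unit: 82.0 − 20·log₁₀(42.0/3.2) = 82.0 − 22.36 = 59.64 dB SPL.
Σ 10^(L/10) = 1.268e+08 → L_total = 10·log₁₀(1.268e+08) = 81.03 dB SPL.

81 dB SPL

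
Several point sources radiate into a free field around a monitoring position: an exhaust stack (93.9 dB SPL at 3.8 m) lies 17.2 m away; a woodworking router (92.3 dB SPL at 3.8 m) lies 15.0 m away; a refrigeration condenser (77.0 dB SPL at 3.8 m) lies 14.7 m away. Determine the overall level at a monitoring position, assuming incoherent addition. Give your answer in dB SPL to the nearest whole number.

Propagate each source to the receiver with L = L_ref − 20·log₁₀(r/r_ref), then add intensities.
exhaust stack: 93.9 − 20·log₁₀(17.2/3.8) = 93.9 − 13.11 = 80.79 dB SPL.
woodworking router: 92.3 − 20·log₁₀(15.0/3.8) = 92.3 − 11.93 = 80.37 dB SPL.
refrigeration condenser: 77.0 − 20·log₁₀(14.7/3.8) = 77.0 − 11.75 = 65.25 dB SPL.
Σ 10^(L/10) = 2.322e+08 → L_total = 10·log₁₀(2.322e+08) = 83.66 dB SPL.

84 dB SPL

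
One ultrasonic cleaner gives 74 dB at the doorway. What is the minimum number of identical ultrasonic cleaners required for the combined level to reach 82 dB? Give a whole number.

7

N identical sources give L₁ + 10·log₁₀ N, so require 10·log₁₀ N ≥ 82 − 74 = 8.0 dB.
N ≥ 10^(8.0/10) = 6.310, so N = 7.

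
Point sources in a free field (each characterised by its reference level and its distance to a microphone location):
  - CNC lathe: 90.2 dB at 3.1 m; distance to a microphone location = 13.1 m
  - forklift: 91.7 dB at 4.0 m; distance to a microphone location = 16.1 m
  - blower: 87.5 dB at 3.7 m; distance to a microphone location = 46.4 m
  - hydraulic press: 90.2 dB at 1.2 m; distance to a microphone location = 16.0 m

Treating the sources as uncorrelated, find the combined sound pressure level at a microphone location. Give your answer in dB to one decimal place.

Apply inverse-square spreading to bring every level to the receiver, then sum 10^(L/10).
CNC lathe: 90.2 − 20·log₁₀(13.1/3.1) = 90.2 − 12.52 = 77.68 dB.
forklift: 91.7 − 20·log₁₀(16.1/4.0) = 91.7 − 12.10 = 79.60 dB.
blower: 87.5 − 20·log₁₀(46.4/3.7) = 87.5 − 21.97 = 65.53 dB.
hydraulic press: 90.2 − 20·log₁₀(16.0/1.2) = 90.2 − 22.50 = 67.70 dB.
Σ 10^(L/10) = 1.594e+08 → L_total = 10·log₁₀(1.594e+08) = 82.02 dB.

82.0 dB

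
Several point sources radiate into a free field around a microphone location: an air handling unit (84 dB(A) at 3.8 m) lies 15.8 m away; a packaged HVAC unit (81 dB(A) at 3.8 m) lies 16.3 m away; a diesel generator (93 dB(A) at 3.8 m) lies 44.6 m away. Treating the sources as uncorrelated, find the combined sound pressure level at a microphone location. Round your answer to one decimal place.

Propagate each source to the receiver with L = L_ref − 20·log₁₀(r/r_ref), then add intensities.
air handling unit: 84 − 20·log₁₀(15.8/3.8) = 84 − 12.38 = 71.62 dB(A).
packaged HVAC unit: 81 − 20·log₁₀(16.3/3.8) = 81 − 12.65 = 68.35 dB(A).
diesel generator: 93 − 20·log₁₀(44.6/3.8) = 93 − 21.39 = 71.61 dB(A).
Σ 10^(L/10) = 3.586e+07 → L_total = 10·log₁₀(3.586e+07) = 75.55 dB(A).

75.5 dB(A)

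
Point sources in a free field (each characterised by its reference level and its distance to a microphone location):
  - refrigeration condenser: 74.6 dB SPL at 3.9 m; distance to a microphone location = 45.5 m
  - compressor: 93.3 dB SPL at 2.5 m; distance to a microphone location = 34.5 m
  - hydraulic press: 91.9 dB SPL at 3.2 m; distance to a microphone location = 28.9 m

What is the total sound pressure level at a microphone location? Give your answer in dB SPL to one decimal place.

Apply inverse-square spreading to bring every level to the receiver, then sum 10^(L/10).
refrigeration condenser: 74.6 − 20·log₁₀(45.5/3.9) = 74.6 − 21.34 = 53.26 dB SPL.
compressor: 93.3 − 20·log₁₀(34.5/2.5) = 93.3 − 22.80 = 70.50 dB SPL.
hydraulic press: 91.9 − 20·log₁₀(28.9/3.2) = 91.9 − 19.11 = 72.79 dB SPL.
Σ 10^(L/10) = 3.043e+07 → L_total = 10·log₁₀(3.043e+07) = 74.83 dB SPL.

74.8 dB SPL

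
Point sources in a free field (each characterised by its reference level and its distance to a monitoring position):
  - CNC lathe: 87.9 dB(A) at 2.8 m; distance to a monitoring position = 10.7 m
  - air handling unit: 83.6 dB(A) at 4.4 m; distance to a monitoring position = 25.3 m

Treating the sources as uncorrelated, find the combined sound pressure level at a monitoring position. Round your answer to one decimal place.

76.9 dB(A)

First find each source's level at the receiver (point-source: −20·log₁₀(r/r_ref)), then combine on an intensity basis.
CNC lathe: 87.9 − 20·log₁₀(10.7/2.8) = 87.9 − 11.64 = 76.26 dB(A).
air handling unit: 83.6 − 20·log₁₀(25.3/4.4) = 83.6 − 15.19 = 68.41 dB(A).
Σ 10^(L/10) = 4.915e+07 → L_total = 10·log₁₀(4.915e+07) = 76.92 dB(A).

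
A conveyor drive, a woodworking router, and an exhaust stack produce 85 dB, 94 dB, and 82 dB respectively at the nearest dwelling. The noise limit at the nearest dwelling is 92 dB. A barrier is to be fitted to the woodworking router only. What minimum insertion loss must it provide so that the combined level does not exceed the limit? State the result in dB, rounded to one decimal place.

Everything except the woodworking router sums to 10^(85/10) + 10^(82/10) = 4.747e+08 in linear terms, 86.76 dB.
To meet 92 dB overall, the treated woodworking router may contribute at most 10^(92/10) − 4.747e+08 = 1.110e+09, i.e. 90.45 dB.
So the woodworking router must be reduced from 94 to 90.45 dB: IL = 3.55 dB.

3.5 dB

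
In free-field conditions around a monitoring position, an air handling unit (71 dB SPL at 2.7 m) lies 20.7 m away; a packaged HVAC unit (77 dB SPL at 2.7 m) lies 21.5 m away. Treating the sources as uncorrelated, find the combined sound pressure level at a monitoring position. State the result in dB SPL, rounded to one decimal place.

60.0 dB SPL

Propagate each source to the receiver with L = L_ref − 20·log₁₀(r/r_ref), then add intensities.
air handling unit: 71 − 20·log₁₀(20.7/2.7) = 71 − 17.69 = 53.31 dB SPL.
packaged HVAC unit: 77 − 20·log₁₀(21.5/2.7) = 77 − 18.02 = 58.98 dB SPL.
Σ 10^(L/10) = 1.005e+06 → L_total = 10·log₁₀(1.005e+06) = 60.02 dB SPL.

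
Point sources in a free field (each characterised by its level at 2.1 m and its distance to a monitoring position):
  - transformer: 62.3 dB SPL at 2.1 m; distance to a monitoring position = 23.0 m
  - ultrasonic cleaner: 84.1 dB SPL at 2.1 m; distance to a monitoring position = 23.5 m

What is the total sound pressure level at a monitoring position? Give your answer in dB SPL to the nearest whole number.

First find each source's level at the receiver (point-source: −20·log₁₀(r/r_ref)), then combine on an intensity basis.
transformer: 62.3 − 20·log₁₀(23.0/2.1) = 62.3 − 20.79 = 41.51 dB SPL.
ultrasonic cleaner: 84.1 − 20·log₁₀(23.5/2.1) = 84.1 − 20.98 = 63.12 dB SPL.
Σ 10^(L/10) = 2.067e+06 → L_total = 10·log₁₀(2.067e+06) = 63.15 dB SPL.

63 dB SPL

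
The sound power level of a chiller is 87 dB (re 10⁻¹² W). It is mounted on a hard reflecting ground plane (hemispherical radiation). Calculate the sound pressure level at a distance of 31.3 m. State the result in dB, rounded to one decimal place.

L_p = L_w − 10·log₁₀(2π·r²) with r = 31.3 m.
2π·r² = 6156 m², 10·log₁₀ of that is 37.893 dB.
L_p = 87 − 37.893 = 49.11 dB.

49.1 dB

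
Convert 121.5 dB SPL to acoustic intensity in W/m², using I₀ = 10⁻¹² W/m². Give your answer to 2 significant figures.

I = I₀·10^(L/10) = 10⁻¹² × 10^(121.5/10) = 10^(0.150).

1.4 W/m²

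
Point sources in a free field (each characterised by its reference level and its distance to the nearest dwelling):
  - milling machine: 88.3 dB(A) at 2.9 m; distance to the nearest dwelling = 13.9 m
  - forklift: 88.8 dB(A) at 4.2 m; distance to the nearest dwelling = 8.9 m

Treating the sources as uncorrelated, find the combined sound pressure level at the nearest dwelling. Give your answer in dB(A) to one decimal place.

Propagate each source to the receiver with L = L_ref − 20·log₁₀(r/r_ref), then add intensities.
milling machine: 88.3 − 20·log₁₀(13.9/2.9) = 88.3 − 13.61 = 74.69 dB(A).
forklift: 88.8 − 20·log₁₀(8.9/4.2) = 88.8 − 6.52 = 82.28 dB(A).
Σ 10^(L/10) = 1.984e+08 → L_total = 10·log₁₀(1.984e+08) = 82.97 dB(A).

83.0 dB(A)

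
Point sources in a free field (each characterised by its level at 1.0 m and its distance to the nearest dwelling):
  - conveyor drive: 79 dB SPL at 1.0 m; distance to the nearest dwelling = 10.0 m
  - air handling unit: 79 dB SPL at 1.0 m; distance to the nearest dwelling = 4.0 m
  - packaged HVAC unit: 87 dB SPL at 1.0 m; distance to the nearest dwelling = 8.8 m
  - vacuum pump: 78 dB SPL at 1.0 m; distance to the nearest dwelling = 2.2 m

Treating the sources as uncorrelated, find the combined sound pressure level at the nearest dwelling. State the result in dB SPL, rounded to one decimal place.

First find each source's level at the receiver (point-source: −20·log₁₀(r/r_ref)), then combine on an intensity basis.
conveyor drive: 79 − 20·log₁₀(10.0/1.0) = 79 − 20.00 = 59.00 dB SPL.
air handling unit: 79 − 20·log₁₀(4.0/1.0) = 79 − 12.04 = 66.96 dB SPL.
packaged HVAC unit: 87 − 20·log₁₀(8.8/1.0) = 87 − 18.89 = 68.11 dB SPL.
vacuum pump: 78 − 20·log₁₀(2.2/1.0) = 78 − 6.85 = 71.15 dB SPL.
Σ 10^(L/10) = 2.527e+07 → L_total = 10·log₁₀(2.527e+07) = 74.03 dB SPL.

74.0 dB SPL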